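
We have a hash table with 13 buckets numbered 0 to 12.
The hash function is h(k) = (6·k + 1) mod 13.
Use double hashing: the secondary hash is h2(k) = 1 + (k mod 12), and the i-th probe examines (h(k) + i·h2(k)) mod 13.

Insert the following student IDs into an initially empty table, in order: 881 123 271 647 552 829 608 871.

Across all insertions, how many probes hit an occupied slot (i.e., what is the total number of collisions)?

5

Insert 881: h=9, slot 9 empty -> index 9.
Insert 123: h=11, slot 11 empty -> index 11.
Insert 271: h=2, slot 2 empty -> index 2.
Insert 647: h=9, h2=12, slot 9 occupied -> index 8.
Insert 552: h=11, h2=1, slot 11 occupied -> index 12.
Insert 829: h=9, h2=2, slots 9,11 occupied -> index 0.
Insert 608: h=9, h2=9, slot 9 occupied -> index 5.
Insert 871: h=1, slot 1 empty -> index 1.
Table: [829, 871, 271, ∅, ∅, 608, ∅, ∅, 647, 881, ∅, 123, 552]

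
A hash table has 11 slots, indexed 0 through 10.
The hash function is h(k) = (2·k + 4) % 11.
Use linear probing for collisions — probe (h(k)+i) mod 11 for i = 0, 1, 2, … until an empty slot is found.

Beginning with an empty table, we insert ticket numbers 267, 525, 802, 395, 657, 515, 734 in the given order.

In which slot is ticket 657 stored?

0

267 hashes to 10; slot 10 is free -> place at 10.
525 hashes to 9; slot 9 is free -> place at 9.
802 hashes to 2; slot 2 is free -> place at 2.
395 hashes to 2; 2 taken -> place at 3.
657 hashes to 9; 9,10 taken -> place at 0.
515 hashes to 0; 0 taken -> place at 1.
734 hashes to 9; 9,10,0,1,2,3 taken -> place at 4.
Table: [657, 515, 802, 395, 734, -, -, -, -, 525, 267]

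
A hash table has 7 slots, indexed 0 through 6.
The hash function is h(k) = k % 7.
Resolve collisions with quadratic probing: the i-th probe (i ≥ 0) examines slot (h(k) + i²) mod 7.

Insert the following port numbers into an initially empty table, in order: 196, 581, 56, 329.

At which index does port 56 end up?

Insert 196: h=0, slot 0 empty => index 0.
Insert 581: h=0, slot 0 occupied => index 1.
Insert 56: h=0, slots 0,1 occupied => index 4.
Insert 329: h=0, slots 0,1,4 occupied => index 2.
Table: [196, 581, 329, ., 56, ., .]

4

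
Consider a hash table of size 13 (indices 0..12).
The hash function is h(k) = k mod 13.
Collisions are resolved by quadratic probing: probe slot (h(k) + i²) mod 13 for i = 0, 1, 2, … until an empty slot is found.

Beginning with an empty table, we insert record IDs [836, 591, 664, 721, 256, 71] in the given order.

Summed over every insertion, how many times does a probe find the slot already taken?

3

836 hashes to 4; slot 4 is free => place at 4.
591 hashes to 6; slot 6 is free => place at 6.
664 hashes to 1; slot 1 is free => place at 1.
721 hashes to 6; 6 taken => place at 7.
256 hashes to 9; slot 9 is free => place at 9.
71 hashes to 6; 6,7 taken => place at 10.
Table: [., 664, ., ., 836, ., 591, 721, ., 256, 71, ., .]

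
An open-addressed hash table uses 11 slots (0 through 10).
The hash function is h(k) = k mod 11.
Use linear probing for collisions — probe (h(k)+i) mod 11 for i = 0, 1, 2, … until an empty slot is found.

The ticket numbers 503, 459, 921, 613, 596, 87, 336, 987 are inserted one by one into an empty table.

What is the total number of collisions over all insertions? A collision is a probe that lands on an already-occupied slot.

503 hashes to 8; slot 8 is free → place at 8.
459 hashes to 8; 8 taken → place at 9.
921 hashes to 8; 8,9 taken → place at 10.
613 hashes to 8; 8,9,10 taken → place at 0.
596 hashes to 2; slot 2 is free → place at 2.
87 hashes to 10; 10,0 taken → place at 1.
336 hashes to 6; slot 6 is free → place at 6.
987 hashes to 8; 8,9,10,0,1,2 taken → place at 3.
Table: [613, 87, 596, 987, ., ., 336, ., 503, 459, 921]

14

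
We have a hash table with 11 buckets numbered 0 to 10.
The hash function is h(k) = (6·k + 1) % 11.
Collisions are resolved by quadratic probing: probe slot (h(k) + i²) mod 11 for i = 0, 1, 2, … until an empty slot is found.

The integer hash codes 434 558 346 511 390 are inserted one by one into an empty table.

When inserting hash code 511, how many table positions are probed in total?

3

434 hashes to 9; slot 9 is free → place at 9.
558 hashes to 5; slot 5 is free → place at 5.
346 hashes to 9; 9 taken → place at 10.
511 hashes to 9; 9,10 taken → place at 2.
390 hashes to 9; 9,10,2 taken → place at 7.
Table: [∅, ∅, 511, ∅, ∅, 558, ∅, 390, ∅, 434, 346]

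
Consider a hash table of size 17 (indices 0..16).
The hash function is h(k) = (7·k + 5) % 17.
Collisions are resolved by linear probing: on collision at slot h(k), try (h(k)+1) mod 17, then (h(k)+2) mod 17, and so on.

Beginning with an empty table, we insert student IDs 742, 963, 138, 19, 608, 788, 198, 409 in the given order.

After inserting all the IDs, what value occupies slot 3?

742 hashes to 14; slot 14 is free -> place at 14.
963 hashes to 14; 14 taken -> place at 15.
138 hashes to 2; slot 2 is free -> place at 2.
19 hashes to 2; 2 taken -> place at 3.
608 hashes to 11; slot 11 is free -> place at 11.
788 hashes to 13; slot 13 is free -> place at 13.
198 hashes to 14; 14,15 taken -> place at 16.
409 hashes to 12; slot 12 is free -> place at 12.
Table: [_, _, 138, 19, _, _, _, _, _, _, _, 608, 409, 788, 742, 963, 198]

19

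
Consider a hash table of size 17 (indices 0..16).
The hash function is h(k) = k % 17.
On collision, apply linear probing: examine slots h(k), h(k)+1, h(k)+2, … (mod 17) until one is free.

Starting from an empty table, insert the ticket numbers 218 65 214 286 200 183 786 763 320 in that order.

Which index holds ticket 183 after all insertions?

0

218 hashes to 14; slot 14 is free => place at 14.
65 hashes to 14; 14 taken => place at 15.
214 hashes to 10; slot 10 is free => place at 10.
286 hashes to 14; 14,15 taken => place at 16.
200 hashes to 13; slot 13 is free => place at 13.
183 hashes to 13; 13,14,15,16 taken => place at 0.
786 hashes to 4; slot 4 is free => place at 4.
763 hashes to 15; 15,16,0 taken => place at 1.
320 hashes to 14; 14,15,16,0,1 taken => place at 2.
Table: [183, 763, 320, -, 786, -, -, -, -, -, 214, -, -, 200, 218, 65, 286]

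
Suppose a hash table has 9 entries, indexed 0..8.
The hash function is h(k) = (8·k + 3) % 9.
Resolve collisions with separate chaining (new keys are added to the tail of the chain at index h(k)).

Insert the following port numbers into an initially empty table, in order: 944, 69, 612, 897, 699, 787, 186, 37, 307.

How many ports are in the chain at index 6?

Insert 944: h=4, bucket 4 empty -> new chain.
Insert 69: h=6, bucket 6 empty -> new chain.
Insert 612: h=3, bucket 3 empty -> new chain.
Insert 897: h=6, bucket 6 nonempty -> append to chain.
Insert 699: h=6, bucket 6 nonempty -> append to chain.
Insert 787: h=8, bucket 8 empty -> new chain.
Insert 186: h=6, bucket 6 nonempty -> append to chain.
Insert 37: h=2, bucket 2 empty -> new chain.
Insert 307: h=2, bucket 2 nonempty -> append to chain.
Final buckets:
0: —
1: —
2: 37 -> 307
3: 612
4: 944
5: —
6: 69 -> 897 -> 699 -> 186
7: —
8: 787

4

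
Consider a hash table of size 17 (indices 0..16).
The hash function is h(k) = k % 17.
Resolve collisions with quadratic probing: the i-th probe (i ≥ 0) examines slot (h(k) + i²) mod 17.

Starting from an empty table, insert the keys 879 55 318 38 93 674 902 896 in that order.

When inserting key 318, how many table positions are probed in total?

2

879 hashes to 12; slot 12 is free → place at 12.
55 hashes to 4; slot 4 is free → place at 4.
318 hashes to 12; 12 taken → place at 13.
38 hashes to 4; 4 taken → place at 5.
93 hashes to 8; slot 8 is free → place at 8.
674 hashes to 11; slot 11 is free → place at 11.
902 hashes to 1; slot 1 is free → place at 1.
896 hashes to 12; 12,13 taken → place at 16.
Table: [—, 902, —, —, 55, 38, —, —, 93, —, —, 674, 879, 318, —, —, 896]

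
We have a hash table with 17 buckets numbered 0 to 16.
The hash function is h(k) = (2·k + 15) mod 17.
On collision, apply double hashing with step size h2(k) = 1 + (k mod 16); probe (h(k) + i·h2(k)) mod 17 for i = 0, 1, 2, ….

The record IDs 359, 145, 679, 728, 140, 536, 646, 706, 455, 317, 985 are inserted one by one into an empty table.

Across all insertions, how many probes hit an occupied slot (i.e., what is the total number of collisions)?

Insert 359: h=2, slot 2 empty → index 2.
Insert 145: h=16, slot 16 empty → index 16.
Insert 679: h=13, slot 13 empty → index 13.
Insert 728: h=9, slot 9 empty → index 9.
Insert 140: h=6, slot 6 empty → index 6.
Insert 536: h=16, h2=9, slot 16 occupied → index 8.
Insert 646: h=15, slot 15 empty → index 15.
Insert 706: h=16, h2=3, slots 16,2 occupied → index 5.
Insert 455: h=7, slot 7 empty → index 7.
Insert 317: h=3, slot 3 empty → index 3.
Insert 985: h=13, h2=10, slots 13,6,16,9,2 occupied → index 12.
Table: [-, -, 359, 317, -, 706, 140, 455, 536, 728, -, -, 985, 679, -, 646, 145]

8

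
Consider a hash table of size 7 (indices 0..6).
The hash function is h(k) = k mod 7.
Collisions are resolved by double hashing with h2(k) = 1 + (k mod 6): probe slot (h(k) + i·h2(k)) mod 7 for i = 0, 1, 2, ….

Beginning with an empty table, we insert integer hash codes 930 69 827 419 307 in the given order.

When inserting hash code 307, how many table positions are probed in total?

Insert 930: h=6, slot 6 empty -> index 6.
Insert 69: h=6, h2=4, slot 6 occupied -> index 3.
Insert 827: h=1, slot 1 empty -> index 1.
Insert 419: h=6, h2=6, slot 6 occupied -> index 5.
Insert 307: h=6, h2=2, slots 6,1,3,5 occupied -> index 0.
Table: [307, 827, -, 69, -, 419, 930]

5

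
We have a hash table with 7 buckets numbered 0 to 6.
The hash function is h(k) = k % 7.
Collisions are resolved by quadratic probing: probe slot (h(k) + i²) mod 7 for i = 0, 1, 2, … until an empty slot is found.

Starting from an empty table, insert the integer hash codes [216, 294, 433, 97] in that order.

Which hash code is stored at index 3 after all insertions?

216: h=6 => slot 6
294: h=0 => slot 0
433: h=6, probe 6,0,3 => slot 3
97: h=6, probe 6,0,3,1 => slot 1
Table: [294, 97, _, 433, _, _, 216]

433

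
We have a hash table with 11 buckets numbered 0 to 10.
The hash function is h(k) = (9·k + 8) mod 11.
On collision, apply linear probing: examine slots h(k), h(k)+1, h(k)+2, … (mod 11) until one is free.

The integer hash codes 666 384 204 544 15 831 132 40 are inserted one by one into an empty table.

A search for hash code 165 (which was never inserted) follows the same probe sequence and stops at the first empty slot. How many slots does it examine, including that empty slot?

7

Insert 666: h=7, slot 7 empty -> index 7.
Insert 384: h=10, slot 10 empty -> index 10.
Insert 204: h=7, slot 7 occupied -> index 8.
Insert 544: h=9, slot 9 empty -> index 9.
Insert 15: h=0, slot 0 empty -> index 0.
Insert 831: h=7, slots 7,8,9,10,0 occupied -> index 1.
Insert 132: h=8, slots 8,9,10,0,1 occupied -> index 2.
Insert 40: h=5, slot 5 empty -> index 5.
Table: [15, 831, 132, _, _, 40, _, 666, 204, 544, 384]
Lookup 165: h=8, probe 8,9,10,0,1,2,3 → slot 3 empty, not found.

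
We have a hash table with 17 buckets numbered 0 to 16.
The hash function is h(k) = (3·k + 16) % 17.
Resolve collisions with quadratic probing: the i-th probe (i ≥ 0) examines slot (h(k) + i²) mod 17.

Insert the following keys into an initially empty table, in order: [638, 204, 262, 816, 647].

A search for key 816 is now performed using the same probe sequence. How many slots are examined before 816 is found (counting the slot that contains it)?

638: h=9 -> slot 9
204: h=16 -> slot 16
262: h=3 -> slot 3
816: h=16, probe 16,0 -> slot 0
647: h=2 -> slot 2
Table: [816, —, 647, 262, —, —, —, —, —, 638, —, —, —, —, —, —, 204]
Lookup 816: h=16, probe 16,0 → found at 0.

2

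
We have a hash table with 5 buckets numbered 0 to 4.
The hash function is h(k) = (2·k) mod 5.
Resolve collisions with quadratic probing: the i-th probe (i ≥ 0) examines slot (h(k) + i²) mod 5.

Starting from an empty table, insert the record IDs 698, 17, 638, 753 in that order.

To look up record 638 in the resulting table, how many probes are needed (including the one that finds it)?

Insert 698: h=1, slot 1 empty → index 1.
Insert 17: h=4, slot 4 empty → index 4.
Insert 638: h=1, slot 1 occupied → index 2.
Insert 753: h=1, slots 1,2 occupied → index 0.
Table: [753, 698, 638, ∅, 17]
Lookup 638: h=1, probe 1,2 → found at 2.

2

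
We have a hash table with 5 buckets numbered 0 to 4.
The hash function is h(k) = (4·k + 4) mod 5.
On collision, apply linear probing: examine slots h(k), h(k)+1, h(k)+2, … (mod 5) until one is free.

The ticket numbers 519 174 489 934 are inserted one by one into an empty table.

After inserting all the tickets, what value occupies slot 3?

519 hashes to 0; slot 0 is free → place at 0.
174 hashes to 0; 0 taken → place at 1.
489 hashes to 0; 0,1 taken → place at 2.
934 hashes to 0; 0,1,2 taken → place at 3.
Table: [519, 174, 489, 934, —]

934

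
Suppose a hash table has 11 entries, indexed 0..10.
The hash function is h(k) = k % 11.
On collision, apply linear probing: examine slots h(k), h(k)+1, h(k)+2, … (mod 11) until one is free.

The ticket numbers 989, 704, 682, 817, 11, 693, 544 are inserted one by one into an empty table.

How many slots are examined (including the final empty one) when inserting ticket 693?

5

Insert 989: h=10, slot 10 empty => index 10.
Insert 704: h=0, slot 0 empty => index 0.
Insert 682: h=0, slot 0 occupied => index 1.
Insert 817: h=3, slot 3 empty => index 3.
Insert 11: h=0, slots 0,1 occupied => index 2.
Insert 693: h=0, slots 0,1,2,3 occupied => index 4.
Insert 544: h=5, slot 5 empty => index 5.
Table: [704, 682, 11, 817, 693, 544, ., ., ., ., 989]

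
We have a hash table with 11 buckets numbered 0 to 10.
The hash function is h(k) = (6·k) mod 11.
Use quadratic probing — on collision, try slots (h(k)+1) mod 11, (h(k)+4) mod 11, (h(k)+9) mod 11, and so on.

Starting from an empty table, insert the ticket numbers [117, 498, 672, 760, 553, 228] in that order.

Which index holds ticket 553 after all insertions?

8

Insert 117: h=9, slot 9 empty => index 9.
Insert 498: h=7, slot 7 empty => index 7.
Insert 672: h=6, slot 6 empty => index 6.
Insert 760: h=6, slots 6,7 occupied => index 10.
Insert 553: h=7, slot 7 occupied => index 8.
Insert 228: h=4, slot 4 empty => index 4.
Table: [∅, ∅, ∅, ∅, 228, ∅, 672, 498, 553, 117, 760]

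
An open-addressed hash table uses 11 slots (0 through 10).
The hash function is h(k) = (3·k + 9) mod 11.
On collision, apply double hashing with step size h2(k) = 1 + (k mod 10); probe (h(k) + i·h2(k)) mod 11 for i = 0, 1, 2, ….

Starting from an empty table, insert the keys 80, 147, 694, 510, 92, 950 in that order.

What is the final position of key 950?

3

Insert 80: h=7, slot 7 empty => index 7.
Insert 147: h=10, slot 10 empty => index 10.
Insert 694: h=1, slot 1 empty => index 1.
Insert 510: h=10, h2=1, slot 10 occupied => index 0.
Insert 92: h=10, h2=3, slot 10 occupied => index 2.
Insert 950: h=10, h2=1, slots 10,0,1,2 occupied => index 3.
Table: [510, 694, 92, 950, ., ., ., 80, ., ., 147]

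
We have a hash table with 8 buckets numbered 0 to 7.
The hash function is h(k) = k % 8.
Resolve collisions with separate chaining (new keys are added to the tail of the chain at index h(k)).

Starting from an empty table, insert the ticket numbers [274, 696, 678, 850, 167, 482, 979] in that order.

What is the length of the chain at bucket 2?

3

274 → bucket 2
696 → bucket 0
678 → bucket 6
850 → bucket 2 (collision)
167 → bucket 7
482 → bucket 2 (collision)
979 → bucket 3
Final buckets:
0: 696
1: -
2: 274 -> 850 -> 482
3: 979
4: -
5: -
6: 678
7: 167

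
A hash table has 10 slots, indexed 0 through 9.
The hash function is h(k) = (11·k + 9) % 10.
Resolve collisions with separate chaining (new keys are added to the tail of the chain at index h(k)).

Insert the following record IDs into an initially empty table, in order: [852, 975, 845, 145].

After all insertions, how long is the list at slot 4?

852 → bucket 1
975 → bucket 4
845 → bucket 4 (collision)
145 → bucket 4 (collision)
Final buckets:
0: .
1: 852
2: .
3: .
4: 975 -> 845 -> 145
5: .
6: .
7: .
8: .
9: .

3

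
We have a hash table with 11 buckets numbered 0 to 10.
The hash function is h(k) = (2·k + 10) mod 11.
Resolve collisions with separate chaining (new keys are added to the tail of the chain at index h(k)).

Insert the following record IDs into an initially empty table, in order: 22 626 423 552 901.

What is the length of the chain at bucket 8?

2

Insert 22: h=10, bucket 10 empty -> new chain.
Insert 626: h=8, bucket 8 empty -> new chain.
Insert 423: h=9, bucket 9 empty -> new chain.
Insert 552: h=3, bucket 3 empty -> new chain.
Insert 901: h=8, bucket 8 nonempty -> append to chain.
Final buckets:
0: _
1: _
2: _
3: 552
4: _
5: _
6: _
7: _
8: 626 -> 901
9: 423
10: 22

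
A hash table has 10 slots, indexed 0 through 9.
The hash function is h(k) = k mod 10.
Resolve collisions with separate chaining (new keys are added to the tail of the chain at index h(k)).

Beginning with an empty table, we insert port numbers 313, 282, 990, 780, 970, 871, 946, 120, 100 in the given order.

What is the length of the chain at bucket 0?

313 -> bucket 3
282 -> bucket 2
990 -> bucket 0
780 -> bucket 0 (collision)
970 -> bucket 0 (collision)
871 -> bucket 1
946 -> bucket 6
120 -> bucket 0 (collision)
100 -> bucket 0 (collision)
Final buckets:
0: 990 -> 780 -> 970 -> 120 -> 100
1: 871
2: 282
3: 313
4: .
5: .
6: 946
7: .
8: .
9: .

5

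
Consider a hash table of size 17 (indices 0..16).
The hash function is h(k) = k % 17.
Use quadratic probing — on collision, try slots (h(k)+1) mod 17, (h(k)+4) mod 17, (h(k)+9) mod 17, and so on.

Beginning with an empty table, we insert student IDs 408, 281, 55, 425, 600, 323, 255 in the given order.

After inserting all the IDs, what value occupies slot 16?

323

408 hashes to 0; slot 0 is free → place at 0.
281 hashes to 9; slot 9 is free → place at 9.
55 hashes to 4; slot 4 is free → place at 4.
425 hashes to 0; 0 taken → place at 1.
600 hashes to 5; slot 5 is free → place at 5.
323 hashes to 0; 0,1,4,9 taken → place at 16.
255 hashes to 0; 0,1,4,9,16 taken → place at 8.
Table: [408, 425, ., ., 55, 600, ., ., 255, 281, ., ., ., ., ., ., 323]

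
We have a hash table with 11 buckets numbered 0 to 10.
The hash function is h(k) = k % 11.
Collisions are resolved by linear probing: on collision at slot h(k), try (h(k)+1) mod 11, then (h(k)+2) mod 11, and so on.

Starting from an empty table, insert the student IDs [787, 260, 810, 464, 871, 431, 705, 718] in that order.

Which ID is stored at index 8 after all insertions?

810

787: h=6 => slot 6
260: h=7 => slot 7
810: h=7, probe 7,8 => slot 8
464: h=2 => slot 2
871: h=2, probe 2,3 => slot 3
431: h=2, probe 2,3,4 => slot 4
705: h=1 => slot 1
718: h=3, probe 3,4,5 => slot 5
Table: [—, 705, 464, 871, 431, 718, 787, 260, 810, —, —]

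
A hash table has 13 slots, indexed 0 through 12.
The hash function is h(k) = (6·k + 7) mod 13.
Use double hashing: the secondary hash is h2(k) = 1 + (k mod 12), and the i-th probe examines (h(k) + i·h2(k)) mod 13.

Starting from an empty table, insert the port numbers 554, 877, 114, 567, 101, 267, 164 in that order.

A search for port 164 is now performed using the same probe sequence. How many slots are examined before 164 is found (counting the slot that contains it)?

554: h=3 => slot 3
877: h=4 => slot 4
114: h=2 => slot 2
567: h=3, h2=4, probe 3,7 => slot 7
101: h=2, h2=6, probe 2,8 => slot 8
267: h=10 => slot 10
164: h=3, h2=9, probe 3,12 => slot 12
Table: [-, -, 114, 554, 877, -, -, 567, 101, -, 267, -, 164]
Lookup 164: h=3, h2=9, probe 3,12 → found at 12.

2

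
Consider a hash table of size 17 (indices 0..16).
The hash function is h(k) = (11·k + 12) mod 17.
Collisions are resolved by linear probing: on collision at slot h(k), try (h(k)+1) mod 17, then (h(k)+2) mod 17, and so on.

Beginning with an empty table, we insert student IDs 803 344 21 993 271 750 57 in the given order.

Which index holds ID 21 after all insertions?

7

803: h=5 → slot 5
344: h=5, probe 5,6 → slot 6
21: h=5, probe 5,6,7 → slot 7
993: h=4 → slot 4
271: h=1 → slot 1
750: h=0 → slot 0
57: h=10 → slot 10
Table: [750, 271, ∅, ∅, 993, 803, 344, 21, ∅, ∅, 57, ∅, ∅, ∅, ∅, ∅, ∅]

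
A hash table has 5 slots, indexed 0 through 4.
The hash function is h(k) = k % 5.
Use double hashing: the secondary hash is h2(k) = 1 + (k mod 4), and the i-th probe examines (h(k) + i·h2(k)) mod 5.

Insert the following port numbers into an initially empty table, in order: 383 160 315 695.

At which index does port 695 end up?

383 hashes to 3; slot 3 is free → place at 3.
160 hashes to 0; slot 0 is free → place at 0.
315 hashes to 0, h2=4; 0 taken → place at 4.
695 hashes to 0, h2=4; 0,4,3 taken → place at 2.
Table: [160, —, 695, 383, 315]

2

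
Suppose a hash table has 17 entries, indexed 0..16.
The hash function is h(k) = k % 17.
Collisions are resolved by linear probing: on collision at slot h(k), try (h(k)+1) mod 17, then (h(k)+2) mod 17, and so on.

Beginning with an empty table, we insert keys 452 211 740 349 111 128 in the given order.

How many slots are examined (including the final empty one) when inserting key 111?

4

452 hashes to 10; slot 10 is free -> place at 10.
211 hashes to 7; slot 7 is free -> place at 7.
740 hashes to 9; slot 9 is free -> place at 9.
349 hashes to 9; 9,10 taken -> place at 11.
111 hashes to 9; 9,10,11 taken -> place at 12.
128 hashes to 9; 9,10,11,12 taken -> place at 13.
Table: [—, —, —, —, —, —, —, 211, —, 740, 452, 349, 111, 128, —, —, —]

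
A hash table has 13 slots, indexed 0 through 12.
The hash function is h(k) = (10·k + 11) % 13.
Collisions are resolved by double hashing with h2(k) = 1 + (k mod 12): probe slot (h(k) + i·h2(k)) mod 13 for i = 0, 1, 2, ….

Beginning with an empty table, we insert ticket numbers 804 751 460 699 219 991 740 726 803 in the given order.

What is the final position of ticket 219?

804: h=4 => slot 4
751: h=7 => slot 7
460: h=9 => slot 9
699: h=7, h2=4, probe 7,11 => slot 11
219: h=4, h2=4, probe 4,8 => slot 8
991: h=2 => slot 2
740: h=1 => slot 1
726: h=4, h2=7, probe 4,11,5 => slot 5
803: h=7, h2=12, probe 7,6 => slot 6
Table: [—, 740, 991, —, 804, 726, 803, 751, 219, 460, —, 699, —]

8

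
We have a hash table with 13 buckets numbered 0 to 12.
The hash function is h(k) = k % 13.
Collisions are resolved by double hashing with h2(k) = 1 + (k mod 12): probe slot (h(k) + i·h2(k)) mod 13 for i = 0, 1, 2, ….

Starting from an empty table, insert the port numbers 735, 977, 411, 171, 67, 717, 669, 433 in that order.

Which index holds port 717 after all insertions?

12

735 hashes to 7; slot 7 is free -> place at 7.
977 hashes to 2; slot 2 is free -> place at 2.
411 hashes to 8; slot 8 is free -> place at 8.
171 hashes to 2, h2=4; 2 taken -> place at 6.
67 hashes to 2, h2=8; 2 taken -> place at 10.
717 hashes to 2, h2=10; 2 taken -> place at 12.
669 hashes to 6, h2=10; 6 taken -> place at 3.
433 hashes to 4; slot 4 is free -> place at 4.
Table: [., ., 977, 669, 433, ., 171, 735, 411, ., 67, ., 717]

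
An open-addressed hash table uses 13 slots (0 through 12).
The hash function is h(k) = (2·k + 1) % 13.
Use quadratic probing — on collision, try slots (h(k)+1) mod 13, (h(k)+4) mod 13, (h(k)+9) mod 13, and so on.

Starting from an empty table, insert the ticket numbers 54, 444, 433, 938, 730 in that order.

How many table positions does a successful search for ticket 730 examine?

Insert 54: h=5, slot 5 empty => index 5.
Insert 444: h=5, slot 5 occupied => index 6.
Insert 433: h=9, slot 9 empty => index 9.
Insert 938: h=5, slots 5,6,9 occupied => index 1.
Insert 730: h=5, slots 5,6,9,1 occupied => index 8.
Table: [., 938, ., ., ., 54, 444, ., 730, 433, ., ., .]
Lookup 730: h=5, probe 5,6,9,1,8 → found at 8.

5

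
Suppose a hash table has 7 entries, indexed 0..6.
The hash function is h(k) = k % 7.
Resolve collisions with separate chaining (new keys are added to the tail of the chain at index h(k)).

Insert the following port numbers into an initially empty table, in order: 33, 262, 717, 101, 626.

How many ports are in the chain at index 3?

4

33 -> bucket 5
262 -> bucket 3
717 -> bucket 3 (collision)
101 -> bucket 3 (collision)
626 -> bucket 3 (collision)
Final buckets:
0: —
1: —
2: —
3: 262 -> 717 -> 101 -> 626
4: —
5: 33
6: —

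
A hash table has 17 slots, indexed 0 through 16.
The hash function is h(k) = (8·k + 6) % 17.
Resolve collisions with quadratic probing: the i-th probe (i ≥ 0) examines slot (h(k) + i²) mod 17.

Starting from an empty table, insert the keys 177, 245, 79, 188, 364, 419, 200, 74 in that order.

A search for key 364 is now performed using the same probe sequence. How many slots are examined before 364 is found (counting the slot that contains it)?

177: h=11 → slot 11
245: h=11, probe 11,12 → slot 12
79: h=9 → slot 9
188: h=14 → slot 14
364: h=11, probe 11,12,15 → slot 15
419: h=9, probe 9,10 → slot 10
200: h=8 → slot 8
74: h=3 → slot 3
Table: [_, _, _, 74, _, _, _, _, 200, 79, 419, 177, 245, _, 188, 364, _]
Lookup 364: h=11, probe 11,12,15 → found at 15.

3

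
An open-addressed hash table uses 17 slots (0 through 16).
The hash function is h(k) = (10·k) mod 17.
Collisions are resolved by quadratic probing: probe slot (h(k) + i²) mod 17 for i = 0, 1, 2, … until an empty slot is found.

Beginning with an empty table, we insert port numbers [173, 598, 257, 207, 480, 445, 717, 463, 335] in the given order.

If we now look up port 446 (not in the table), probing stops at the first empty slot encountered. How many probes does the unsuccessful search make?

3

Insert 173: h=13, slot 13 empty -> index 13.
Insert 598: h=13, slot 13 occupied -> index 14.
Insert 257: h=3, slot 3 empty -> index 3.
Insert 207: h=13, slots 13,14 occupied -> index 0.
Insert 480: h=6, slot 6 empty -> index 6.
Insert 445: h=13, slots 13,14,0 occupied -> index 5.
Insert 717: h=13, slots 13,14,0,5 occupied -> index 12.
Insert 463: h=6, slot 6 occupied -> index 7.
Insert 335: h=1, slot 1 empty -> index 1.
Table: [207, 335, -, 257, -, 445, 480, 463, -, -, -, -, 717, 173, 598, -, -]
Lookup 446: h=6, probe 6,7,10 → slot 10 empty, not found.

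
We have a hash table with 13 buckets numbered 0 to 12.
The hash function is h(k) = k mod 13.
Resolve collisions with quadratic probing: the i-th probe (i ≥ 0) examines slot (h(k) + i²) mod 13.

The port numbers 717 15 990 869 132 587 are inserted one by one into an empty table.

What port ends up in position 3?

15

717 hashes to 2; slot 2 is free => place at 2.
15 hashes to 2; 2 taken => place at 3.
990 hashes to 2; 2,3 taken => place at 6.
869 hashes to 11; slot 11 is free => place at 11.
132 hashes to 2; 2,3,6,11 taken => place at 5.
587 hashes to 2; 2,3,6,11,5 taken => place at 1.
Table: [-, 587, 717, 15, -, 132, 990, -, -, -, -, 869, -]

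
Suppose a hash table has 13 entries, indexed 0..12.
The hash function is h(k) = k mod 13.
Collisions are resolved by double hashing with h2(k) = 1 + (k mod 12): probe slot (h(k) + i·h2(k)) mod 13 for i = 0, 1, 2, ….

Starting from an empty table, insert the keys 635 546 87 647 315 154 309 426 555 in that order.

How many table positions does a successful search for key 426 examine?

635 hashes to 11; slot 11 is free → place at 11.
546 hashes to 0; slot 0 is free → place at 0.
87 hashes to 9; slot 9 is free → place at 9.
647 hashes to 10; slot 10 is free → place at 10.
315 hashes to 3; slot 3 is free → place at 3.
154 hashes to 11, h2=11; 11,9 taken → place at 7.
309 hashes to 10, h2=10; 10,7 taken → place at 4.
426 hashes to 10, h2=7; 10,4,11 taken → place at 5.
555 hashes to 9, h2=4; 9,0,4 taken → place at 8.
Table: [546, ∅, ∅, 315, 309, 426, ∅, 154, 555, 87, 647, 635, ∅]
Lookup 426: h=10, h2=7, probe 10,4,11,5 → found at 5.

4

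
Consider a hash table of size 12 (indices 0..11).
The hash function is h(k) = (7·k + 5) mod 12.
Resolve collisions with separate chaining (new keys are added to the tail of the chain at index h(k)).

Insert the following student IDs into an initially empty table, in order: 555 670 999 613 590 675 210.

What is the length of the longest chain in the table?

3

Insert 555: h=2, bucket 2 empty -> new chain.
Insert 670: h=3, bucket 3 empty -> new chain.
Insert 999: h=2, bucket 2 nonempty -> append to chain.
Insert 613: h=0, bucket 0 empty -> new chain.
Insert 590: h=7, bucket 7 empty -> new chain.
Insert 675: h=2, bucket 2 nonempty -> append to chain.
Insert 210: h=11, bucket 11 empty -> new chain.
Final buckets:
0: 613
1: _
2: 555 -> 999 -> 675
3: 670
4: _
5: _
6: _
7: 590
8: _
9: _
10: _
11: 210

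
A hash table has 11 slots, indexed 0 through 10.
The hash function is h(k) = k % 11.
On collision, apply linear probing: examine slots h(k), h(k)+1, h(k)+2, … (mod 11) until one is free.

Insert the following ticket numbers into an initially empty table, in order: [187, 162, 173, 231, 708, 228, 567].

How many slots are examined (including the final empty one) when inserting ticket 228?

187: h=0 -> slot 0
162: h=8 -> slot 8
173: h=8, probe 8,9 -> slot 9
231: h=0, probe 0,1 -> slot 1
708: h=4 -> slot 4
228: h=8, probe 8,9,10 -> slot 10
567: h=6 -> slot 6
Table: [187, 231, _, _, 708, _, 567, _, 162, 173, 228]

3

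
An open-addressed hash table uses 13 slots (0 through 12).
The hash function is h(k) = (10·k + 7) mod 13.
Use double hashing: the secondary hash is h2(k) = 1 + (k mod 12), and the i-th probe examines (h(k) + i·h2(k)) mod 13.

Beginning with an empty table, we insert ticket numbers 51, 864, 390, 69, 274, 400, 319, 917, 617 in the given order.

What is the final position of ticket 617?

51: h=10 -> slot 10
864: h=2 -> slot 2
390: h=7 -> slot 7
69: h=8 -> slot 8
274: h=4 -> slot 4
400: h=3 -> slot 3
319: h=12 -> slot 12
917: h=12, h2=6, probe 12,5 -> slot 5
617: h=2, h2=6, probe 2,8,1 -> slot 1
Table: [-, 617, 864, 400, 274, 917, -, 390, 69, -, 51, -, 319]

1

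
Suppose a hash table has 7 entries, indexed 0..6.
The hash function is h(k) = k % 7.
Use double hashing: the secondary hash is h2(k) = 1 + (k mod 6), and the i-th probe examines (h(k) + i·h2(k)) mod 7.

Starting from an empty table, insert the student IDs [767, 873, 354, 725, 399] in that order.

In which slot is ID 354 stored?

Insert 767: h=4, slot 4 empty => index 4.
Insert 873: h=5, slot 5 empty => index 5.
Insert 354: h=4, h2=1, slots 4,5 occupied => index 6.
Insert 725: h=4, h2=6, slot 4 occupied => index 3.
Insert 399: h=0, slot 0 empty => index 0.
Table: [399, ., ., 725, 767, 873, 354]

6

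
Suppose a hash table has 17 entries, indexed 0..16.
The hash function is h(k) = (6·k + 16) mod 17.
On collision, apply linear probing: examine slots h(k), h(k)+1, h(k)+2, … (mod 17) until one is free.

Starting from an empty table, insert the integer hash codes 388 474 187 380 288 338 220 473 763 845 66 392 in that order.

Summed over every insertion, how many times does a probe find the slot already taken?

12

388: h=15 => slot 15
474: h=4 => slot 4
187: h=16 => slot 16
380: h=1 => slot 1
288: h=10 => slot 10
338: h=4, probe 4,5 => slot 5
220: h=10, probe 10,11 => slot 11
473: h=15, probe 15,16,0 => slot 0
763: h=4, probe 4,5,6 => slot 6
845: h=3 => slot 3
66: h=4, probe 4,5,6,7 => slot 7
392: h=5, probe 5,6,7,8 => slot 8
Table: [473, 380, -, 845, 474, 338, 763, 66, 392, -, 288, 220, -, -, -, 388, 187]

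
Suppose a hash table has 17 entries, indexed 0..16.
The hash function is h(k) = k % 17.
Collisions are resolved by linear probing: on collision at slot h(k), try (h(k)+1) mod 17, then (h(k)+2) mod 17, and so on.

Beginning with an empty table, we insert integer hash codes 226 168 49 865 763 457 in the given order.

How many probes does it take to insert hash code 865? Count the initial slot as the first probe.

3

226: h=5 → slot 5
168: h=15 → slot 15
49: h=15, probe 15,16 → slot 16
865: h=15, probe 15,16,0 → slot 0
763: h=15, probe 15,16,0,1 → slot 1
457: h=15, probe 15,16,0,1,2 → slot 2
Table: [865, 763, 457, —, —, 226, —, —, —, —, —, —, —, —, —, 168, 49]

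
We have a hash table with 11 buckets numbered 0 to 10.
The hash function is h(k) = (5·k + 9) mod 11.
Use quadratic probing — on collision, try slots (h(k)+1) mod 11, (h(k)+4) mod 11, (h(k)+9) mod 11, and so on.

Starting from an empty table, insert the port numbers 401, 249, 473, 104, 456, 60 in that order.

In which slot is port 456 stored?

401 hashes to 1; slot 1 is free => place at 1.
249 hashes to 0; slot 0 is free => place at 0.
473 hashes to 9; slot 9 is free => place at 9.
104 hashes to 1; 1 taken => place at 2.
456 hashes to 1; 1,2 taken => place at 5.
60 hashes to 1; 1,2,5 taken => place at 10.
Table: [249, 401, 104, ., ., 456, ., ., ., 473, 60]

5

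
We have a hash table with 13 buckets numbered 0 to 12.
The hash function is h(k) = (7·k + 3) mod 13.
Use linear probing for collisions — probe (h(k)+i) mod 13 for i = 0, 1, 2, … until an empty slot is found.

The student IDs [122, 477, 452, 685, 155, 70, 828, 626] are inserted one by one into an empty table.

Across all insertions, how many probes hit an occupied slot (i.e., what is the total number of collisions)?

122: h=12 => slot 12
477: h=1 => slot 1
452: h=8 => slot 8
685: h=1, probe 1,2 => slot 2
155: h=9 => slot 9
70: h=12, probe 12,0 => slot 0
828: h=1, probe 1,2,3 => slot 3
626: h=4 => slot 4
Table: [70, 477, 685, 828, 626, ∅, ∅, ∅, 452, 155, ∅, ∅, 122]

4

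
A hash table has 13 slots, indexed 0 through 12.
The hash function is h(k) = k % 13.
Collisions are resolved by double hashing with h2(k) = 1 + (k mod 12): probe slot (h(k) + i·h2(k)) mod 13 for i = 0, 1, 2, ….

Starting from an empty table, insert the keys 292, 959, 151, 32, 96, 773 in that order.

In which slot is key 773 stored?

292: h=6 => slot 6
959: h=10 => slot 10
151: h=8 => slot 8
32: h=6, h2=9, probe 6,2 => slot 2
96: h=5 => slot 5
773: h=6, h2=6, probe 6,12 => slot 12
Table: [—, —, 32, —, —, 96, 292, —, 151, —, 959, —, 773]

12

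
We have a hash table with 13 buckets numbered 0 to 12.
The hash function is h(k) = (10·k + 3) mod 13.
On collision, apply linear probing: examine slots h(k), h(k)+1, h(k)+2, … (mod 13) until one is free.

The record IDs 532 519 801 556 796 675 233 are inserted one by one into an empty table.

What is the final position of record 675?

9

Insert 532: h=6, slot 6 empty -> index 6.
Insert 519: h=6, slot 6 occupied -> index 7.
Insert 801: h=5, slot 5 empty -> index 5.
Insert 556: h=12, slot 12 empty -> index 12.
Insert 796: h=7, slot 7 occupied -> index 8.
Insert 675: h=6, slots 6,7,8 occupied -> index 9.
Insert 233: h=6, slots 6,7,8,9 occupied -> index 10.
Table: [-, -, -, -, -, 801, 532, 519, 796, 675, 233, -, 556]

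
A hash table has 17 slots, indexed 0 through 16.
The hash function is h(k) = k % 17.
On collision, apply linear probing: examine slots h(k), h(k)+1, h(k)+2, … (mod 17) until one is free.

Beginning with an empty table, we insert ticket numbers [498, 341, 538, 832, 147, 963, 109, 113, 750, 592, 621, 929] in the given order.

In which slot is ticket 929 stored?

0

498: h=5 => slot 5
341: h=1 => slot 1
538: h=11 => slot 11
832: h=16 => slot 16
147: h=11, probe 11,12 => slot 12
963: h=11, probe 11,12,13 => slot 13
109: h=7 => slot 7
113: h=11, probe 11,12,13,14 => slot 14
750: h=2 => slot 2
592: h=14, probe 14,15 => slot 15
621: h=9 => slot 9
929: h=11, probe 11,12,13,14,15,16,0 => slot 0
Table: [929, 341, 750, ∅, ∅, 498, ∅, 109, ∅, 621, ∅, 538, 147, 963, 113, 592, 832]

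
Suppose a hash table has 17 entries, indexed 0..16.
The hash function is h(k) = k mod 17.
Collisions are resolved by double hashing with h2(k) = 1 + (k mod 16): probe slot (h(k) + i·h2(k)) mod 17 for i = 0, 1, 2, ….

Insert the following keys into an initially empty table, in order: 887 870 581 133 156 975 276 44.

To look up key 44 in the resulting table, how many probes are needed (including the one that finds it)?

Insert 887: h=3, slot 3 empty -> index 3.
Insert 870: h=3, h2=7, slot 3 occupied -> index 10.
Insert 581: h=3, h2=6, slot 3 occupied -> index 9.
Insert 133: h=14, slot 14 empty -> index 14.
Insert 156: h=3, h2=13, slot 3 occupied -> index 16.
Insert 975: h=6, slot 6 empty -> index 6.
Insert 276: h=4, slot 4 empty -> index 4.
Insert 44: h=10, h2=13, slots 10,6 occupied -> index 2.
Table: [_, _, 44, 887, 276, _, 975, _, _, 581, 870, _, _, _, 133, _, 156]
Lookup 44: h=10, h2=13, probe 10,6,2 → found at 2.

3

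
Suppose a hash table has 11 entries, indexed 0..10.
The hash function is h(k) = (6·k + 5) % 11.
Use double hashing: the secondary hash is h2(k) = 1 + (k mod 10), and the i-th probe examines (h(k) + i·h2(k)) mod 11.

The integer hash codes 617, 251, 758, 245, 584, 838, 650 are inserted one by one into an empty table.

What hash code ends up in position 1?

617: h=0 => slot 0
251: h=4 => slot 4
758: h=10 => slot 10
245: h=1 => slot 1
584: h=0, h2=5, probe 0,5 => slot 5
838: h=6 => slot 6
650: h=0, h2=1, probe 0,1,2 => slot 2
Table: [617, 245, 650, —, 251, 584, 838, —, —, —, 758]

245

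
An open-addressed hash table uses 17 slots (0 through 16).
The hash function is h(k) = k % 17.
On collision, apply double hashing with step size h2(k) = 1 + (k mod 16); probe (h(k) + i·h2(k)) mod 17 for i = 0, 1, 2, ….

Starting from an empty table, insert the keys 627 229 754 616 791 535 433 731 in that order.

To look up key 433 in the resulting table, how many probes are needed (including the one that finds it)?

2

627: h=15 → slot 15
229: h=8 → slot 8
754: h=6 → slot 6
616: h=4 → slot 4
791: h=9 → slot 9
535: h=8, h2=8, probe 8,16 → slot 16
433: h=8, h2=2, probe 8,10 → slot 10
731: h=0 → slot 0
Table: [731, ., ., ., 616, ., 754, ., 229, 791, 433, ., ., ., ., 627, 535]
Lookup 433: h=8, h2=2, probe 8,10 → found at 10.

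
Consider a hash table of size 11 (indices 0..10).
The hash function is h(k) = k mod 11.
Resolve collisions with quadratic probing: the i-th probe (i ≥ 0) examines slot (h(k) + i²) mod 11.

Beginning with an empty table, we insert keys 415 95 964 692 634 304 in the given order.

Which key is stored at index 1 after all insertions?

304

415 hashes to 8; slot 8 is free => place at 8.
95 hashes to 7; slot 7 is free => place at 7.
964 hashes to 7; 7,8 taken => place at 0.
692 hashes to 10; slot 10 is free => place at 10.
634 hashes to 7; 7,8,0 taken => place at 5.
304 hashes to 7; 7,8,0,5 taken => place at 1.
Table: [964, 304, ., ., ., 634, ., 95, 415, ., 692]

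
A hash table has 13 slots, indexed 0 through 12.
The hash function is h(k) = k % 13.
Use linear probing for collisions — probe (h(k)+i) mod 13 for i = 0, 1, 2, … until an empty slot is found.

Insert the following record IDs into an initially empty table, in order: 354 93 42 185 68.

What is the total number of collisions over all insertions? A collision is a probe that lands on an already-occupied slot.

354: h=3 => slot 3
93: h=2 => slot 2
42: h=3, probe 3,4 => slot 4
185: h=3, probe 3,4,5 => slot 5
68: h=3, probe 3,4,5,6 => slot 6
Table: [_, _, 93, 354, 42, 185, 68, _, _, _, _, _, _]

6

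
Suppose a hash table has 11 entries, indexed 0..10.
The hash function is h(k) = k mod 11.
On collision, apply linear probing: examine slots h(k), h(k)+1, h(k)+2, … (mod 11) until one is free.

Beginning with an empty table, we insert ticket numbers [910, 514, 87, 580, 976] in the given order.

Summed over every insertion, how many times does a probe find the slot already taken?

8

910 hashes to 8; slot 8 is free => place at 8.
514 hashes to 8; 8 taken => place at 9.
87 hashes to 10; slot 10 is free => place at 10.
580 hashes to 8; 8,9,10 taken => place at 0.
976 hashes to 8; 8,9,10,0 taken => place at 1.
Table: [580, 976, _, _, _, _, _, _, 910, 514, 87]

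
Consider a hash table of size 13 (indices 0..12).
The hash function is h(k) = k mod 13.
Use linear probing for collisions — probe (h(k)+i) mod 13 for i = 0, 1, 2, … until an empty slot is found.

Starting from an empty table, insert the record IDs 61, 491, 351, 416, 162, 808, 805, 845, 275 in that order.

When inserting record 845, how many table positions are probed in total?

4

Insert 61: h=9, slot 9 empty -> index 9.
Insert 491: h=10, slot 10 empty -> index 10.
Insert 351: h=0, slot 0 empty -> index 0.
Insert 416: h=0, slot 0 occupied -> index 1.
Insert 162: h=6, slot 6 empty -> index 6.
Insert 808: h=2, slot 2 empty -> index 2.
Insert 805: h=12, slot 12 empty -> index 12.
Insert 845: h=0, slots 0,1,2 occupied -> index 3.
Insert 275: h=2, slots 2,3 occupied -> index 4.
Table: [351, 416, 808, 845, 275, ∅, 162, ∅, ∅, 61, 491, ∅, 805]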